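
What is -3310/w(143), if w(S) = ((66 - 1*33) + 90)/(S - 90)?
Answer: -175430/123 ≈ -1426.3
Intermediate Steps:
w(S) = 123/(-90 + S) (w(S) = ((66 - 33) + 90)/(-90 + S) = (33 + 90)/(-90 + S) = 123/(-90 + S))
-3310/w(143) = -3310/(123/(-90 + 143)) = -3310/(123/53) = -3310/(123*(1/53)) = -3310/123/53 = -3310*53/123 = -175430/123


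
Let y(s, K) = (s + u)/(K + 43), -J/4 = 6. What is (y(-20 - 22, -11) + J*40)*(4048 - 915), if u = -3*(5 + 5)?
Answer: -12058917/4 ≈ -3.0147e+6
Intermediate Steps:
J = -24 (J = -4*6 = -24)
u = -30 (u = -3*10 = -30)
y(s, K) = (-30 + s)/(43 + K) (y(s, K) = (s - 30)/(K + 43) = (-30 + s)/(43 + K))
(y(-20 - 22, -11) + J*40)*(4048 - 915) = ((-30 + (-20 - 22))/(43 - 11) - 24*40)*(4048 - 915) = ((-30 - 42)/32 - 960)*3133 = ((1/32)*(-72) - 960)*3133 = (-9/4 - 960)*3133 = -3849/4*3133 = -12058917/4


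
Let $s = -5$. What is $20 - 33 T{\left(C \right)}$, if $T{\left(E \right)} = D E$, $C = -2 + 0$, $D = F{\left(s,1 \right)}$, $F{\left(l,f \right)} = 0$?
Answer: $20$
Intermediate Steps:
$D = 0$
$C = -2$
$T{\left(E \right)} = 0$ ($T{\left(E \right)} = 0 E = 0$)
$20 - 33 T{\left(C \right)} = 20 - 0 = 20 + 0 = 20$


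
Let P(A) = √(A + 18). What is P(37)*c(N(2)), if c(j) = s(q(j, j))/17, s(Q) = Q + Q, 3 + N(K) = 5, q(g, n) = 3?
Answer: 6*√55/17 ≈ 2.6175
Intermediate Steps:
P(A) = √(18 + A)
N(K) = 2 (N(K) = -3 + 5 = 2)
s(Q) = 2*Q
c(j) = 6/17 (c(j) = (2*3)/17 = 6*(1/17) = 6/17)
P(37)*c(N(2)) = √(18 + 37)*(6/17) = √55*(6/17) = 6*√55/17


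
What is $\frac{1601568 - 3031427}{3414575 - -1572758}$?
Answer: $- \frac{1429859}{4987333} \approx -0.2867$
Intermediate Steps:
$\frac{1601568 - 3031427}{3414575 - -1572758} = - \frac{1429859}{3414575 + 1572758} = - \frac{1429859}{4987333}$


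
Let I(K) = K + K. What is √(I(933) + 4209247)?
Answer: √4211113 ≈ 2052.1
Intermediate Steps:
I(K) = 2*K
√(I(933) + 4209247) = √(2*933 + 4209247) = √(1866 + 4209247) = √4211113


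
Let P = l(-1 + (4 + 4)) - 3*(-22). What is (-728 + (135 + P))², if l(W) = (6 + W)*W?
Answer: 190096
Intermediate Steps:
l(W) = W*(6 + W)
P = 157 (P = (-1 + (4 + 4))*(6 + (-1 + (4 + 4))) - 3*(-22) = (-1 + 8)*(6 + (-1 + 8)) + 66 = 7*(6 + 7) + 66 = 7*13 + 66 = 91 + 66 = 157)
(-728 + (135 + P))² = (-728 + (135 + 157))² = (-728 + 292)² = (-436)² = 190096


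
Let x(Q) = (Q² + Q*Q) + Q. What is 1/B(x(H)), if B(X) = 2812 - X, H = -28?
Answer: 1/1272 ≈ 0.00078616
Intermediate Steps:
x(Q) = Q + 2*Q² (x(Q) = (Q² + Q²) + Q = 2*Q² + Q = Q + 2*Q²)
1/B(x(H)) = 1/(2812 - (-28)*(1 + 2*(-28))) = 1/(2812 - (-28)*(1 - 56)) = 1/(2812 - (-28)*(-55)) = 1/(2812 - 1*1540) = 1/(2812 - 1540) = 1/1272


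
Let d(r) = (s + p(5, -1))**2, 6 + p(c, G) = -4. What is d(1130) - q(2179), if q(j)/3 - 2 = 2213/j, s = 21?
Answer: 243946/2179 ≈ 111.95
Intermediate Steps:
p(c, G) = -10 (p(c, G) = -6 - 4 = -10)
q(j) = 6 + 6639/j (q(j) = 6 + 3*(2213/j) = 6 + 6639/j)
d(r) = 121 (d(r) = (21 - 10)**2 = 11**2 = 121)
d(1130) - q(2179) = 121 - (6 + 6639/2179) = 121 - 1*19713/2179 = 121 - 19713/2179 = 243946/2179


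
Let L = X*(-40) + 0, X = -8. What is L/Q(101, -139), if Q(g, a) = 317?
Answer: 320/317 ≈ 1.0095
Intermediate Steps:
L = 320 (L = -8*(-40) + 0 = 320 + 0 = 320)
L/Q(101, -139) = 320/317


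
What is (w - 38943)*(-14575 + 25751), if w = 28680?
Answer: -114699288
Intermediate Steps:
(w - 38943)*(-14575 + 25751) = (28680 - 38943)*(-14575 + 25751) = -10263*11176 = -114699288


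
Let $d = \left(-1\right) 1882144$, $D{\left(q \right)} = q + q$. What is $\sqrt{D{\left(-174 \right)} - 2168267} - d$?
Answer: $1882144 + i \sqrt{2168615} \approx 1.8821 \cdot 10^{6} + 1472.6 i$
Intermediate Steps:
$D{\left(q \right)} = 2 q$
$d = -1882144$
$\sqrt{D{\left(-174 \right)} - 2168267} - d = \sqrt{2 \left(-174\right) - 2168267} - -1882144 = \sqrt{-348 - 2168267} + 1882144 = \sqrt{-2168615} + 1882144 = i \sqrt{2168615} + 1882144 = 1882144 + i \sqrt{2168615}$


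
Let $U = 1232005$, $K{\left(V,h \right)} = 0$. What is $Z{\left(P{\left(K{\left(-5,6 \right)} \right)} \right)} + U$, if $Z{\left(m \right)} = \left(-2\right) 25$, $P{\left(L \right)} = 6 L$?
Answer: $1231955$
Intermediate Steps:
$Z{\left(m \right)} = -50$
$Z{\left(P{\left(K{\left(-5,6 \right)} \right)} \right)} + U = -50 + 1232005 = 1231955$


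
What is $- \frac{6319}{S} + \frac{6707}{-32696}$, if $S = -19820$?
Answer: $\frac{18418321}{162008680} \approx 0.11369$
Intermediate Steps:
$- \frac{6319}{S} + \frac{6707}{-32696} = - \frac{6319}{-19820} + \frac{6707}{-32696} = \left(-6319\right) \left(- \frac{1}{19820}\right) + 6707 \left(- \frac{1}{32696}\right) = \frac{6319}{19820} - \frac{6707}{32696} = \frac{18418321}{162008680}$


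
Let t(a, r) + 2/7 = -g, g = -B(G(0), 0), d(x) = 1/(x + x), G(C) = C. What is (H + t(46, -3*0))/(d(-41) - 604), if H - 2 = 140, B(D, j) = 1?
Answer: -81918/346703 ≈ -0.23628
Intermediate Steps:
H = 142 (H = 2 + 140 = 142)
d(x) = 1/(2*x)
g = -1 (g = -1*1 = -1)
t(a, r) = 5/7 (t(a, r) = -2/7 - 1*(-1) = -2/7 + 1 = 5/7)
(H + t(46, -3*0))/(d(-41) - 604) = (142 + 5/7)/((½)/(-41) - 604) = 999/(7*((½)*(-1/41) - 604)) = 999/(7*(-1/82 - 604)) = 999/(7*(-49529/82)) = (999/7)*(-82/49529) = -81918/346703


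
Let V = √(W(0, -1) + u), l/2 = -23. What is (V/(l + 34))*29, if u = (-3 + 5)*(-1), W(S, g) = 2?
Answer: 0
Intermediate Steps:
l = -46 (l = 2*(-23) = -46)
u = -2 (u = 2*(-1) = -2)
V = 0 (V = √(2 - 2) = √0 = 0)
(V/(l + 34))*29 = (0/(-46 + 34))*29 = (0/(-12))*29 = -1/12*0*29 = 0*29 = 0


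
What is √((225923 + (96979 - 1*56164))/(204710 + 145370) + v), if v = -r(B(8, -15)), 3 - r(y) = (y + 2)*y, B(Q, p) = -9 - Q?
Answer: √121005833015/21880 ≈ 15.898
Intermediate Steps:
r(y) = 3 - y*(2 + y) (r(y) = 3 - (y + 2)*y = 3 - (2 + y)*y = 3 - y*(2 + y))
v = 252 (v = -(3 - (-9 - 1*8)² - 2*(-9 - 1*8)) = -(3 - (-9 - 8)² - 2*(-9 - 8)) = -(3 - 1*(-17)² - 2*(-17)) = -(3 - 1*289 + 34) = -(3 - 289 + 34) = -1*(-252) = 252)
√((225923 + (96979 - 1*56164))/(204710 + 145370) + v) = √((225923 + (96979 - 1*56164))/(204710 + 145370) + 252) = √((225923 + (96979 - 56164))/350080 + 252) = √((225923 + 40815)*(1/350080) + 252) = √(266738*(1/350080) + 252) = √(133369/175040 + 252) = √(44243449/175040) = √121005833015/21880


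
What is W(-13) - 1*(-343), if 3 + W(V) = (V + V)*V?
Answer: 678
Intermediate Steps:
W(V) = -3 + 2*V² (W(V) = -3 + (V + V)*V = -3 + (2*V)*V = -3 + 2*V²)
W(-13) - 1*(-343) = (-3 + 2*(-13)²) - 1*(-343) = (-3 + 2*169) + 343 = (-3 + 338) + 343 = 335 + 343 = 678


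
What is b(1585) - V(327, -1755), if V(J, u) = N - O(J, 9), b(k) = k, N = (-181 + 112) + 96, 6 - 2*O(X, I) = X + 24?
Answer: 2771/2 ≈ 1385.5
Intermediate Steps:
O(X, I) = -9 - X/2 (O(X, I) = 3 - (X + 24)/2 = 3 - (24 + X)/2 = 3 + (-12 - X/2) = -9 - X/2)
N = 27 (N = -69 + 96 = 27)
V(J, u) = 36 + J/2 (V(J, u) = 27 - (-9 - J/2) = 27 + (9 + J/2) = 36 + J/2)
b(1585) - V(327, -1755) = 1585 - (36 + (½)*327) = 1585 - (36 + 327/2) = 1585 - 1*399/2 = 1585 - 399/2 = 2771/2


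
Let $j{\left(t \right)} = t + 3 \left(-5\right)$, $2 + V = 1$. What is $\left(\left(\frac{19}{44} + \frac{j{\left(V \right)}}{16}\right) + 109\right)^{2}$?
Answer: $\frac{22762441}{1936} \approx 11757.0$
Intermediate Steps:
$V = -1$ ($V = -2 + 1 = -1$)
$j{\left(t \right)} = -15 + t$ ($j{\left(t \right)} = t - 15 = -15 + t$)
$\left(\left(\frac{19}{44} + \frac{j{\left(V \right)}}{16}\right) + 109\right)^{2} = \left(\left(\frac{19}{44} + \frac{-15 - 1}{16}\right) + 109\right)^{2} = \left(\left(19 \cdot \frac{1}{44} - 1\right) + 109\right)^{2} = \left(\left(\frac{19}{44} - 1\right) + 109\right)^{2} = \left(- \frac{25}{44} + 109\right)^{2} = \left(\frac{4771}{44}\right)^{2} = \frac{22762441}{1936}$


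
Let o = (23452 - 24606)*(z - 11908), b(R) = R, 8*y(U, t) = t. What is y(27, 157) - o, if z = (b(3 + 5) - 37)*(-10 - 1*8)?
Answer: -105115395/8 ≈ -1.3139e+7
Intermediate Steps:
y(U, t) = t/8
z = 522 (z = ((3 + 5) - 37)*(-10 - 1*8) = (8 - 37)*(-10 - 8) = -29*(-18) = 522)
o = 13139444 (o = (23452 - 24606)*(522 - 11908) = -1154*(-11386) = 13139444)
y(27, 157) - o = (⅛)*157 - 1*13139444 = 157/8 - 13139444 = -105115395/8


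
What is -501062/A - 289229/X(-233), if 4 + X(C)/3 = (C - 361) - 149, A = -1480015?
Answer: 14799522013/114369435 ≈ 129.40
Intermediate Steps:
X(C) = -1542 + 3*C (X(C) = -12 + 3*((C - 361) - 149) = -12 + 3*((-361 + C) - 149) = -12 + 3*(-510 + C) = -12 + (-1530 + 3*C) = -1542 + 3*C)
-501062/A - 289229/X(-233) = -501062/(-1480015) - 289229/(-1542 + 3*(-233)) = -501062*(-1/1480015) - 289229/(-1542 - 699) = 17278/51035 - 289229/(-2241) = 17278/51035 - 289229*(-1/2241) = 17278/51035 + 289229/2241 = 14799522013/114369435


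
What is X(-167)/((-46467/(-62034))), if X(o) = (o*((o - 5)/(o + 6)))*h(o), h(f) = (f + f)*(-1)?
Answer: -28340132464/356247 ≈ -79552.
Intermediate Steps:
h(f) = -2*f (h(f) = (2*f)*(-1) = -2*f)
X(o) = -2*o**2*(-5 + o)/(6 + o) (X(o) = (o*((o - 5)/(o + 6)))*(-2*o) = (o*((-5 + o)/(6 + o)))*(-2*o) = (o*(-5 + o)/(6 + o))*(-2*o) = -2*o**2*(-5 + o)/(6 + o))
X(-167)/((-46467/(-62034))) = (2*(-167)**2*(5 - 1*(-167))/(6 - 167))/((-46467/(-62034))) = (2*27889*(5 + 167)/(-161))/((-46467*(-1/62034))) = (2*27889*(-1/161)*172)/(15489/20678) = -9593816/161*20678/15489 = -28340132464/356247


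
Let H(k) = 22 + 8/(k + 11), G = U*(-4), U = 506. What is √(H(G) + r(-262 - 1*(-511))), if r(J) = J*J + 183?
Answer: √252069208710/2013 ≈ 249.41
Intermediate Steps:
G = -2024 (G = 506*(-4) = -2024)
H(k) = 22 + 8/(11 + k)
r(J) = 183 + J² (r(J) = J² + 183 = 183 + J²)
√(H(G) + r(-262 - 1*(-511))) = √(2*(125 + 11*(-2024))/(11 - 2024) + (183 + (-262 - 1*(-511))²)) = √(2*(125 - 22264)/(-2013) + (183 + (-262 + 511)²)) = √(2*(-1/2013)*(-22139) + (183 + 249²)) = √(44278/2013 + (183 + 62001)) = √(44278/2013 + 62184) = √(125220670/2013) = √252069208710/2013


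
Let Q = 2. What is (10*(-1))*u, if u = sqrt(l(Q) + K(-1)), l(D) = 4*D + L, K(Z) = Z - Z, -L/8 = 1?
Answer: 0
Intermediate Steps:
L = -8 (L = -8*1 = -8)
K(Z) = 0
l(D) = -8 + 4*D (l(D) = 4*D - 8 = -8 + 4*D)
u = 0 (u = sqrt((-8 + 4*2) + 0) = sqrt((-8 + 8) + 0) = sqrt(0 + 0) = sqrt(0) = 0)
(10*(-1))*u = (10*(-1))*0 = -10*0 = 0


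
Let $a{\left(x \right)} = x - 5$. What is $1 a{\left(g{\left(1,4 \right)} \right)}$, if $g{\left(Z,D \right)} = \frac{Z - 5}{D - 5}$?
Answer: $-1$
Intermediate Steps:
$g{\left(Z,D \right)} = \frac{-5 + Z}{-5 + D}$
$a{\left(x \right)} = -5 + x$
$1 a{\left(g{\left(1,4 \right)} \right)} = 1 \left(-5 + \frac{-5 + 1}{-5 + 4}\right) = 1 \left(-5 + \frac{1}{-1} \left(-4\right)\right) = 1 \left(-5 - -4\right) = 1 \left(-5 + 4\right) = 1 \left(-1\right) = -1$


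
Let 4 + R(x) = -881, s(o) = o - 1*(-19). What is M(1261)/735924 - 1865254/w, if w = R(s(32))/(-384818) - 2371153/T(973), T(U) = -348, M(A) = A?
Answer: -91912135020646981085/335751586452112908 ≈ -273.75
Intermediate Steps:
s(o) = 19 + o (s(o) = o + 19 = 19 + o)
R(x) = -885 (R(x) = -4 - 881 = -885)
w = 456231331567/66958332 (w = -885/(-384818) - 2371153/(-348) = -885*(-1/384818) - 2371153*(-1/348) = 885/384818 + 2371153/348 = 456231331567/66958332 ≈ 6813.7)
M(1261)/735924 - 1865254/w = 1261/735924 - 1865254/456231331567/66958332 = 1261*(1/735924) - 1865254*66958332/456231331567 = 1261/735924 - 124894296596328/456231331567 = -91912135020646981085/335751586452112908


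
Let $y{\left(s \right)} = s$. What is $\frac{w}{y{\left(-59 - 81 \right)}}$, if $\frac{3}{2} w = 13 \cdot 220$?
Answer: $- \frac{286}{21} \approx -13.619$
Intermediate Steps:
$w = \frac{5720}{3}$ ($w = \frac{2 \cdot 13 \cdot 220}{3} = \frac{2}{3} \cdot 2860 = \frac{5720}{3} \approx 1906.7$)
$\frac{w}{y{\left(-59 - 81 \right)}} = \frac{5720}{3 \left(-59 - 81\right)} = \frac{5720}{3 \left(-140\right)} = \frac{5720}{3} \left(- \frac{1}{140}\right) = - \frac{286}{21}$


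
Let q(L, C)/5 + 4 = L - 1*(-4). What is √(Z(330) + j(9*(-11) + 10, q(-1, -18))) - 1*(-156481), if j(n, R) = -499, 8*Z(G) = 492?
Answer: 156481 + 5*I*√70/2 ≈ 1.5648e+5 + 20.917*I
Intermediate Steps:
q(L, C) = 5*L (q(L, C) = -20 + 5*(L - 1*(-4)) = -20 + 5*(L + 4) = -20 + 5*(4 + L) = -20 + (20 + 5*L) = 5*L)
Z(G) = 123/2 (Z(G) = (⅛)*492 = 123/2)
√(Z(330) + j(9*(-11) + 10, q(-1, -18))) - 1*(-156481) = √(123/2 - 499) - 1*(-156481) = √(-875/2) + 156481 = 5*I*√70/2 + 156481 = 156481 + 5*I*√70/2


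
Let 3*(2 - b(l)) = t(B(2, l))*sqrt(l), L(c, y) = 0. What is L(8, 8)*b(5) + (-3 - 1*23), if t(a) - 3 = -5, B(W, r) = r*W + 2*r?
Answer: -26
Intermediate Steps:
B(W, r) = 2*r + W*r (B(W, r) = W*r + 2*r = 2*r + W*r)
t(a) = -2 (t(a) = 3 - 5 = -2)
b(l) = 2 + 2*sqrt(l)/3 (b(l) = 2 - (-2)*sqrt(l)/3 = 2 + 2*sqrt(l)/3)
L(8, 8)*b(5) + (-3 - 1*23) = 0*(2 + 2*sqrt(5)/3) + (-3 - 1*23) = 0 + (-3 - 23) = 0 - 26 = -26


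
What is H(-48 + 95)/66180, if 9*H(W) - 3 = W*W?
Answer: 553/148905 ≈ 0.0037138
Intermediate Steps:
H(W) = ⅓ + W²/9 (H(W) = ⅓ + (W*W)/9 = ⅓ + W²/9)
H(-48 + 95)/66180 = (⅓ + (-48 + 95)²/9)/66180 = (⅓ + (⅑)*47²)*(1/66180) = (⅓ + (⅑)*2209)*(1/66180) = (⅓ + 2209/9)*(1/66180) = (2212/9)*(1/66180) = 553/148905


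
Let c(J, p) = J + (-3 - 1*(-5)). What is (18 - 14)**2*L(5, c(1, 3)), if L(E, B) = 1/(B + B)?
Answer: 8/3 ≈ 2.6667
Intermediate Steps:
c(J, p) = 2 + J (c(J, p) = J + (-3 + 5) = J + 2 = 2 + J)
L(E, B) = 1/(2*B)
(18 - 14)**2*L(5, c(1, 3)) = (18 - 14)**2*(1/(2*(2 + 1))) = 4**2*((1/2)/3) = 16*((1/2)*(1/3)) = 16*(1/6) = 8/3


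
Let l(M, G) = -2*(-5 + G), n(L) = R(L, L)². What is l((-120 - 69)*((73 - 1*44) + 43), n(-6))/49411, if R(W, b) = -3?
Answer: -8/49411 ≈ -0.00016191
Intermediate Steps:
n(L) = 9 (n(L) = (-3)² = 9)
l(M, G) = 10 - 2*G
l((-120 - 69)*((73 - 1*44) + 43), n(-6))/49411 = (10 - 2*9)/49411 = (10 - 18)*(1/49411) = -8*1/49411 = -8/49411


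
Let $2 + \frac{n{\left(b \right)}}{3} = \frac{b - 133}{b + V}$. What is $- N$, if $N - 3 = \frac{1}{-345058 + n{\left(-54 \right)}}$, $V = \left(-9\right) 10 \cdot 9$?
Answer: $- \frac{298134447}{99378245} \approx -3.0$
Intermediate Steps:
$V = -810$ ($V = \left(-90\right) 9 = -810$)
$n{\left(b \right)} = -6 + \frac{3 \left(-133 + b\right)}{-810 + b}$ ($n{\left(b \right)} = -6 + 3 \frac{b - 133}{b - 810} = -6 + 3 \frac{-133 + b}{-810 + b} = -6 + \frac{3 \left(-133 + b\right)}{-810 + b}$)
$N = \frac{298134447}{99378245}$ ($N = 3 + \frac{1}{-345058 + \frac{3 \left(1487 - -54\right)}{-810 - 54}} = 3 + \frac{1}{-345058 + \frac{3 \left(1487 + 54\right)}{-864}} = 3 + \frac{1}{-345058 + 3 \left(- \frac{1}{864}\right) 1541} = 3 + \frac{1}{-345058 - \frac{1541}{288}} = 3 + \frac{1}{- \frac{99378245}{288}} = 3 - \frac{288}{99378245} = \frac{298134447}{99378245} \approx 3.0$)
$- N = \left(-1\right) \frac{298134447}{99378245} = - \frac{298134447}{99378245}$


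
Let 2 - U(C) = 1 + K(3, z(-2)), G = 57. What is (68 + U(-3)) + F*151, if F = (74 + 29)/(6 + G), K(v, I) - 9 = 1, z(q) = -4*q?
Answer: 19270/63 ≈ 305.87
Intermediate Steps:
K(v, I) = 10 (K(v, I) = 9 + 1 = 10)
U(C) = -9 (U(C) = 2 - (1 + 10) = 2 - 1*11 = 2 - 11 = -9)
F = 103/63 (F = (74 + 29)/(6 + 57) = 103/63 ≈ 1.6349)
(68 + U(-3)) + F*151 = (68 - 9) + (103/63)*151 = 59 + 15553/63 = 19270/63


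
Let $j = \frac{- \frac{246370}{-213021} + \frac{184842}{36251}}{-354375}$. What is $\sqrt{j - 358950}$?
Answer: $\frac{i \sqrt{5899801300104649750479178018766}}{4054167742275} \approx 599.12 i$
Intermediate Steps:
$j = - \frac{48306386552}{2736563226035625}$ ($j = \left(\left(-246370\right) \left(- \frac{1}{213021}\right) + 184842 \cdot \frac{1}{36251}\right) \left(- \frac{1}{354375}\right) = \left(\frac{246370}{213021} + \frac{184842}{36251}\right) \left(- \frac{1}{354375}\right) = \frac{48306386552}{7722224271} \left(- \frac{1}{354375}\right) = - \frac{48306386552}{2736563226035625} \approx -1.7652 \cdot 10^{-5}$)
$\sqrt{j - 358950} = \sqrt{- \frac{48306386552}{2736563226035625} - 358950} = \sqrt{- \frac{982289370033793980302}{2736563226035625}} = \frac{i \sqrt{5899801300104649750479178018766}}{4054167742275}$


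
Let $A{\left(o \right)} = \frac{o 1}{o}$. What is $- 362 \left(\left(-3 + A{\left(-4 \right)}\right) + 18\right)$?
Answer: $-5792$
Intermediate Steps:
$A{\left(o \right)} = 1$ ($A{\left(o \right)} = \frac{o}{o} = 1$)
$- 362 \left(\left(-3 + A{\left(-4 \right)}\right) + 18\right) = - 362 \left(\left(-3 + 1\right) + 18\right) = - 362 \left(-2 + 18\right) = \left(-362\right) 16 = -5792$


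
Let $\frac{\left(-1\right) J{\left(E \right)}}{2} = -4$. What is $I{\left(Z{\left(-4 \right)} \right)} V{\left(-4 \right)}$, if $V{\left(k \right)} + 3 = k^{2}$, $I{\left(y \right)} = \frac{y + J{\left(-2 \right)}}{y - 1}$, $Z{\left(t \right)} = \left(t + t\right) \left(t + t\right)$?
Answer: $\frac{104}{7} \approx 14.857$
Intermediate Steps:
$J{\left(E \right)} = 8$ ($J{\left(E \right)} = \left(-2\right) \left(-4\right) = 8$)
$Z{\left(t \right)} = 4 t^{2}$ ($Z{\left(t \right)} = 2 t 2 t = 4 t^{2}$)
$I{\left(y \right)} = \frac{8 + y}{-1 + y}$ ($I{\left(y \right)} = \frac{y + 8}{y - 1} = \frac{8 + y}{-1 + y}$)
$V{\left(k \right)} = -3 + k^{2}$
$I{\left(Z{\left(-4 \right)} \right)} V{\left(-4 \right)} = \frac{8 + 4 \left(-4\right)^{2}}{-1 + 4 \left(-4\right)^{2}} \left(-3 + \left(-4\right)^{2}\right) = \frac{8 + 4 \cdot 16}{-1 + 4 \cdot 16} \left(-3 + 16\right) = \frac{8 + 64}{-1 + 64} \cdot 13 = \frac{1}{63} \cdot 72 \cdot 13 = \frac{8}{7} \cdot 13 = \frac{104}{7}$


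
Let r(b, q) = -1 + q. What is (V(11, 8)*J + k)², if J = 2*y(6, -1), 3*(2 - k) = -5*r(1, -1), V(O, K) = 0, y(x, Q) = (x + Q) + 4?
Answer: 16/9 ≈ 1.7778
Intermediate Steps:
y(x, Q) = 4 + Q + x (y(x, Q) = (Q + x) + 4 = 4 + Q + x)
k = -4/3 (k = 2 - (-5)*(-1 - 1)/3 = 2 - (-5)*(-2)/3 = 2 - ⅓*10 = 2 - 10/3 = -4/3 ≈ -1.3333)
J = 18 (J = 2*(4 - 1 + 6) = 2*9 = 18)
(V(11, 8)*J + k)² = (0*18 - 4/3)² = (0 - 4/3)² = (-4/3)² = 16/9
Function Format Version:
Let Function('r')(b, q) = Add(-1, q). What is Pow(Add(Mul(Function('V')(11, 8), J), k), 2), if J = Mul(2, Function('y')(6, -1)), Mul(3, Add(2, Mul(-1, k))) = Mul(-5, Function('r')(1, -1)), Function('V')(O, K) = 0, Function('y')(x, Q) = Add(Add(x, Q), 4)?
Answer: Rational(16, 9) ≈ 1.7778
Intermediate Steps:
Function('y')(x, Q) = Add(4, Q, x) (Function('y')(x, Q) = Add(Add(Q, x), 4) = Add(4, Q, x))
k = Rational(-4, 3) (k = Add(2, Mul(Rational(-1, 3), Mul(-5, Add(-1, -1)))) = Add(2, Mul(Rational(-1, 3), Mul(-5, -2))) = Add(2, Mul(Rational(-1, 3), 10)) = Add(2, Rational(-10, 3)) = Rational(-4, 3) ≈ -1.3333)
J = 18 (J = Mul(2, Add(4, -1, 6)) = Mul(2, 9) = 18)
Pow(Add(Mul(Function('V')(11, 8), J), k), 2) = Pow(Add(Mul(0, 18), Rational(-4, 3)), 2) = Pow(Add(0, Rational(-4, 3)), 2) = Pow(Rational(-4, 3), 2) = Rational(16, 9)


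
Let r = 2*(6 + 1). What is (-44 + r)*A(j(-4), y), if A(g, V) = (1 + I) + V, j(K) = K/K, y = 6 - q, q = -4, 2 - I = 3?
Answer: -300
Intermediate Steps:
I = -1 (I = 2 - 1*3 = 2 - 3 = -1)
r = 14 (r = 2*7 = 14)
y = 10 (y = 6 - 1*(-4) = 6 + 4 = 10)
j(K) = 1
A(g, V) = V (A(g, V) = (1 - 1) + V = 0 + V = V)
(-44 + r)*A(j(-4), y) = (-44 + 14)*10 = -30*10 = -300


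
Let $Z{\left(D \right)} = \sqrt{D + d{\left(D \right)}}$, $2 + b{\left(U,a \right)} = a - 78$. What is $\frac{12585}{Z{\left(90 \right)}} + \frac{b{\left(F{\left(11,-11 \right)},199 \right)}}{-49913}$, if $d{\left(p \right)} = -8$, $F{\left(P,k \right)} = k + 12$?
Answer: $- \frac{119}{49913} + \frac{12585 \sqrt{82}}{82} \approx 1389.8$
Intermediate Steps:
$F{\left(P,k \right)} = 12 + k$
$b{\left(U,a \right)} = -80 + a$ ($b{\left(U,a \right)} = -2 + \left(a - 78\right) = -2 + \left(-78 + a\right) = -80 + a$)
$Z{\left(D \right)} = \sqrt{-8 + D}$ ($Z{\left(D \right)} = \sqrt{D - 8} = \sqrt{-8 + D}$)
$\frac{12585}{Z{\left(90 \right)}} + \frac{b{\left(F{\left(11,-11 \right)},199 \right)}}{-49913} = \frac{12585}{\sqrt{-8 + 90}} + \frac{-80 + 199}{-49913} = \frac{12585}{\sqrt{82}} + 119 \left(- \frac{1}{49913}\right) = 12585 \frac{\sqrt{82}}{82} - \frac{119}{49913} = \frac{12585 \sqrt{82}}{82} - \frac{119}{49913} = - \frac{119}{49913} + \frac{12585 \sqrt{82}}{82}$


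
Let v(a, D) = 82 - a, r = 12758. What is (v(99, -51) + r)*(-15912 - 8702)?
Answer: -313606974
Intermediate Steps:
(v(99, -51) + r)*(-15912 - 8702) = ((82 - 1*99) + 12758)*(-15912 - 8702) = ((82 - 99) + 12758)*(-24614) = (-17 + 12758)*(-24614) = 12741*(-24614) = -313606974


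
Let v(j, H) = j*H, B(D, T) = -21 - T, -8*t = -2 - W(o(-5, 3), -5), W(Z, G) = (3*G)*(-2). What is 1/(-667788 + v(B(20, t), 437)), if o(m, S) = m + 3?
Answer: -1/678713 ≈ -1.4734e-6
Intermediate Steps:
o(m, S) = 3 + m
W(Z, G) = -6*G
t = 4 (t = -(-2 - (-6)*(-5))/8 = -(-2 - 1*30)/8 = -(-2 - 30)/8 = -⅛*(-32) = 4)
v(j, H) = H*j
1/(-667788 + v(B(20, t), 437)) = 1/(-667788 + 437*(-21 - 1*4)) = 1/(-667788 + 437*(-21 - 4)) = 1/(-667788 + 437*(-25)) = 1/(-667788 - 10925) = 1/(-678713) = -1/678713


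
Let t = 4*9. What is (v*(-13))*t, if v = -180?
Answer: 84240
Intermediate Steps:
t = 36
(v*(-13))*t = -180*(-13)*36 = 2340*36 = 84240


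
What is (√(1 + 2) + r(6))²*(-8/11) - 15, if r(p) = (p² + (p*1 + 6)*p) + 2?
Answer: -96989/11 - 160*√3 ≈ -9094.3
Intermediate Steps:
r(p) = 2 + p² + p*(6 + p) (r(p) = (p² + (p + 6)*p) + 2 = (p² + (6 + p)*p) + 2 = (p² + p*(6 + p)) + 2 = 2 + p² + p*(6 + p))
(√(1 + 2) + r(6))²*(-8/11) - 15 = (√(1 + 2) + (2 + 2*6² + 6*6))²*(-8/11) - 15 = (√3 + (2 + 2*36 + 36))²*(-8*1/11) - 15 = (√3 + (2 + 72 + 36))²*(-8/11) - 15 = (√3 + 110)²*(-8/11) - 15 = (110 + √3)²*(-8/11) - 15 = -8*(110 + √3)²/11 - 15 = -15 - 8*(110 + √3)²/11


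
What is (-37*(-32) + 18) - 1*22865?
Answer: -21663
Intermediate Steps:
(-37*(-32) + 18) - 1*22865 = (1184 + 18) - 22865 = 1202 - 22865 = -21663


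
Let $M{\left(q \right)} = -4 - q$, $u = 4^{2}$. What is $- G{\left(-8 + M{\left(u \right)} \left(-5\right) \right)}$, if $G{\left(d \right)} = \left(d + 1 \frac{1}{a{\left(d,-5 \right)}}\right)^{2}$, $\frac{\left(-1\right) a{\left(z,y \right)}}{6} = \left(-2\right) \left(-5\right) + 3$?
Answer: $- \frac{51480625}{6084} \approx -8461.6$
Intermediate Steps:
$u = 16$
$a{\left(z,y \right)} = -78$ ($a{\left(z,y \right)} = - 6 \left(\left(-2\right) \left(-5\right) + 3\right) = - 6 \left(10 + 3\right) = \left(-6\right) 13 = -78$)
$G{\left(d \right)} = \left(- \frac{1}{78} + d\right)^{2}$ ($G{\left(d \right)} = \left(d + 1 \frac{1}{-78}\right)^{2} = \left(d + 1 \left(- \frac{1}{78}\right)\right)^{2} = \left(d - \frac{1}{78}\right)^{2} = \left(- \frac{1}{78} + d\right)^{2}$)
$- G{\left(-8 + M{\left(u \right)} \left(-5\right) \right)} = - \frac{\left(1 - 78 \left(-8 + \left(-4 - 16\right) \left(-5\right)\right)\right)^{2}}{6084} = - \frac{\left(1 - 78 \left(-8 - -100\right)\right)^{2}}{6084} = - \frac{\left(1 - 78 \left(-8 + 100\right)\right)^{2}}{6084} = - \frac{\left(1 - 7176\right)^{2}}{6084} = - \frac{\left(-7175\right)^{2}}{6084} = - \frac{51480625}{6084}$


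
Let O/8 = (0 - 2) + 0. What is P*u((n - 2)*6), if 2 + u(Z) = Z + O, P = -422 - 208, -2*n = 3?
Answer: 24570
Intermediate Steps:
n = -3/2 (n = -½*3 = -3/2 ≈ -1.5000)
P = -630
O = -16 (O = 8*((0 - 2) + 0) = 8*(-2 + 0) = 8*(-2) = -16)
u(Z) = -18 + Z (u(Z) = -2 + (Z - 16) = -2 + (-16 + Z) = -18 + Z)
P*u((n - 2)*6) = -630*(-18 + (-3/2 - 2)*6) = -630*(-18 - 7/2*6) = -630*(-18 - 21) = -630*(-39) = 24570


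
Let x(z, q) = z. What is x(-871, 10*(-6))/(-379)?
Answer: 871/379 ≈ 2.2982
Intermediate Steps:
x(-871, 10*(-6))/(-379) = -871/(-379) = -871*(-1/379) = 871/379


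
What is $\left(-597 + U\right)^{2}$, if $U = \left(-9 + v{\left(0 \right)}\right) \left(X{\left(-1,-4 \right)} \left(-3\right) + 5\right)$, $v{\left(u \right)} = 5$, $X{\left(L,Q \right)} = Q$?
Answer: $442225$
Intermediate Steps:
$U = -68$ ($U = \left(-9 + 5\right) \left(\left(-4\right) \left(-3\right) + 5\right) = - 4 \left(12 + 5\right) = \left(-4\right) 17 = -68$)
$\left(-597 + U\right)^{2} = \left(-597 - 68\right)^{2} = \left(-665\right)^{2} = 442225$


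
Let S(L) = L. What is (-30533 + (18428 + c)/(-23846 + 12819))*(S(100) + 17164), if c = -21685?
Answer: -5812514889376/11027 ≈ -5.2712e+8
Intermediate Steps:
(-30533 + (18428 + c)/(-23846 + 12819))*(S(100) + 17164) = (-30533 + (18428 - 21685)/(-23846 + 12819))*(100 + 17164) = (-30533 - 3257/(-11027))*17264 = (-30533 - 3257*(-1/11027))*17264 = (-30533 + 3257/11027)*17264 = -336684134/11027*17264 = -5812514889376/11027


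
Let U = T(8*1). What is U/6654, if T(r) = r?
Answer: 4/3327 ≈ 0.0012023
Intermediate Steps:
U = 8 (U = 8*1 = 8)
U/6654 = 8/6654 = 8*(1/6654) = 4/3327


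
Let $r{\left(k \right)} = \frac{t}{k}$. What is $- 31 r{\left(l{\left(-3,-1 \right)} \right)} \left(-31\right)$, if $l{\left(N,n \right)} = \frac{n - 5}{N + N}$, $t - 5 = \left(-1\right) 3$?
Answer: $1922$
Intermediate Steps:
$t = 2$ ($t = 5 - 3 = 2$)
$l{\left(N,n \right)} = \frac{-5 + n}{2 N}$
$r{\left(k \right)} = \frac{2}{k}$
$- 31 r{\left(l{\left(-3,-1 \right)} \right)} \left(-31\right) = - 31 \frac{2}{\frac{1}{2} \frac{1}{-3} \left(-5 - 1\right)} \left(-31\right) = - 31 \frac{2}{\frac{1}{2} \left(- \frac{1}{3}\right) \left(-6\right)} \left(-31\right) = - 31 \cdot \frac{2}{1} \left(-31\right) = - 31 \cdot 2 \cdot 1 \left(-31\right) = \left(-31\right) 2 \left(-31\right) = \left(-62\right) \left(-31\right) = 1922$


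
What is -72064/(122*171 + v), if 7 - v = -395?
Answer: -4504/1329 ≈ -3.3890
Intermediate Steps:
v = 402 (v = 7 - 1*(-395) = 7 + 395 = 402)
-72064/(122*171 + v) = -72064/(122*171 + 402) = -72064/(20862 + 402) = -72064/21264 = -72064*1/21264 = -4504/1329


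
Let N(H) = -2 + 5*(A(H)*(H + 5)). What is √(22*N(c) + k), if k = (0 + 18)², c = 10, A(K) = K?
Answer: 2*√4195 ≈ 129.54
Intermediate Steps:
k = 324 (k = 18² = 324)
N(H) = -2 + 5*H*(5 + H) (N(H) = -2 + 5*(H*(H + 5)) = -2 + 5*(H*(5 + H)) = -2 + 5*H*(5 + H))
√(22*N(c) + k) = √(22*(-2 + 5*10² + 25*10) + 324) = √(22*(-2 + 5*100 + 250) + 324) = √(22*(-2 + 500 + 250) + 324) = √(22*748 + 324) = √(16456 + 324) = √16780 = 2*√4195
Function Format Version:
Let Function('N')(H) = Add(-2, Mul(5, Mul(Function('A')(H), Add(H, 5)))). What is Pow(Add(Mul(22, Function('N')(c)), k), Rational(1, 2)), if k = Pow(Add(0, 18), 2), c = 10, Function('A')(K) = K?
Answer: Mul(2, Pow(4195, Rational(1, 2))) ≈ 129.54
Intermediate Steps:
k = 324 (k = Pow(18, 2) = 324)
Function('N')(H) = Add(-2, Mul(5, H, Add(5, H))) (Function('N')(H) = Add(-2, Mul(5, Mul(H, Add(H, 5)))) = Add(-2, Mul(5, Mul(H, Add(5, H)))) = Add(-2, Mul(5, H, Add(5, H))))
Pow(Add(Mul(22, Function('N')(c)), k), Rational(1, 2)) = Pow(Add(Mul(22, Add(-2, Mul(5, Pow(10, 2)), Mul(25, 10))), 324), Rational(1, 2)) = Pow(Add(Mul(22, Add(-2, Mul(5, 100), 250)), 324), Rational(1, 2)) = Pow(Add(Mul(22, Add(-2, 500, 250)), 324), Rational(1, 2)) = Pow(Add(Mul(22, 748), 324), Rational(1, 2)) = Pow(Add(16456, 324), Rational(1, 2)) = Pow(16780, Rational(1, 2)) = Mul(2, Pow(4195, Rational(1, 2)))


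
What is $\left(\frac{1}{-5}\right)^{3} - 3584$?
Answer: $- \frac{448001}{125} \approx -3584.0$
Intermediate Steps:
$\left(\frac{1}{-5}\right)^{3} - 3584 = \left(- \frac{1}{5}\right)^{3} - 3584 = - \frac{1}{125} - 3584 = - \frac{448001}{125}$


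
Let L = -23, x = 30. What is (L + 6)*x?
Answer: -510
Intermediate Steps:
(L + 6)*x = (-23 + 6)*30 = -17*30 = -510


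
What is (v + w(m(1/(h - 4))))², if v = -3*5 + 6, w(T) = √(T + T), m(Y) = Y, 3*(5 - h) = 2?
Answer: (9 - √6)² ≈ 42.909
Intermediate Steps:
h = 13/3 (h = 5 - ⅓*2 = 5 - ⅔ = 13/3 ≈ 4.3333)
w(T) = √2*√T (w(T) = √(2*T) = √2*√T)
v = -9 (v = -15 + 6 = -9)
(v + w(m(1/(h - 4))))² = (-9 + √2*√(1/(13/3 - 4)))² = (-9 + √2*√(1/(⅓)))² = (-9 + √2*√3)² = (-9 + √6)²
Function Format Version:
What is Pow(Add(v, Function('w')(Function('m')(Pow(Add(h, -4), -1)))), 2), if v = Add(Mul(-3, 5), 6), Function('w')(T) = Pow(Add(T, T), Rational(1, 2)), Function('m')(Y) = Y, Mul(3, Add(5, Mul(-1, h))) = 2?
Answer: Pow(Add(9, Mul(-1, Pow(6, Rational(1, 2)))), 2) ≈ 42.909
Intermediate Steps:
h = Rational(13, 3) (h = Add(5, Mul(Rational(-1, 3), 2)) = Add(5, Rational(-2, 3)) = Rational(13, 3) ≈ 4.3333)
Function('w')(T) = Mul(Pow(2, Rational(1, 2)), Pow(T, Rational(1, 2))) (Function('w')(T) = Pow(Mul(2, T), Rational(1, 2)) = Mul(Pow(2, Rational(1, 2)), Pow(T, Rational(1, 2))))
v = -9 (v = Add(-15, 6) = -9)
Pow(Add(v, Function('w')(Function('m')(Pow(Add(h, -4), -1)))), 2) = Pow(Add(-9, Mul(Pow(2, Rational(1, 2)), Pow(Pow(Add(Rational(13, 3), -4), -1), Rational(1, 2)))), 2) = Pow(Add(-9, Mul(Pow(2, Rational(1, 2)), Pow(Pow(Rational(1, 3), -1), Rational(1, 2)))), 2) = Pow(Add(-9, Mul(Pow(2, Rational(1, 2)), Pow(3, Rational(1, 2)))), 2) = Pow(Add(-9, Pow(6, Rational(1, 2))), 2)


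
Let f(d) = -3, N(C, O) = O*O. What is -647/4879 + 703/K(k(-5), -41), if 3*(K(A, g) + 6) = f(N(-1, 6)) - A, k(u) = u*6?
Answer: 3427996/14637 ≈ 234.20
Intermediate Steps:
N(C, O) = O**2
k(u) = 6*u
K(A, g) = -7 - A/3 (K(A, g) = -6 + (-3 - A)/3 = -6 + (-1 - A/3) = -7 - A/3)
-647/4879 + 703/K(k(-5), -41) = -647/4879 + 703/(-7 - 2*(-5)) = -647*1/4879 + 703/(-7 - 1/3*(-30)) = -647/4879 + 703/(-7 + 10) = -647/4879 + 703/3 = 3427996/14637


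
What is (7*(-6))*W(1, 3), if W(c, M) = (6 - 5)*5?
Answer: -210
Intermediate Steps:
W(c, M) = 5 (W(c, M) = 1*5 = 5)
(7*(-6))*W(1, 3) = (7*(-6))*5 = -42*5 = -210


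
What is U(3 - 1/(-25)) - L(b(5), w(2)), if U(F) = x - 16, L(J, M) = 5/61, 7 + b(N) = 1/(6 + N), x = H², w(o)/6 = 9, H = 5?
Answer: 544/61 ≈ 8.9180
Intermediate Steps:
w(o) = 54 (w(o) = 6*9 = 54)
x = 25 (x = 5² = 25)
b(N) = -7 + 1/(6 + N)
L(J, M) = 5/61 (L(J, M) = 5*(1/61) = 5/61)
U(F) = 9 (U(F) = 25 - 16 = 9)
U(3 - 1/(-25)) - L(b(5), w(2)) = 9 - 1*5/61 = 9 - 5/61 = 544/61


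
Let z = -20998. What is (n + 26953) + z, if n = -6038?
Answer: -83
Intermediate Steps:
(n + 26953) + z = (-6038 + 26953) - 20998 = 20915 - 20998 = -83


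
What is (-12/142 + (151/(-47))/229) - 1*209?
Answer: -159787456/764173 ≈ -209.10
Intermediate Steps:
(-12/142 + (151/(-47))/229) - 1*209 = (-12*1/142 + (151*(-1/47))*(1/229)) - 209 = (-6/71 - 151/47*1/229) - 209 = (-6/71 - 151/10763) - 209 = -75299/764173 - 209 = -159787456/764173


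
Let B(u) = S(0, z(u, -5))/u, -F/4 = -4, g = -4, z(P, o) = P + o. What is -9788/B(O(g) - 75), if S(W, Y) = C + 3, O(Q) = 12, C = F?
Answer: 616644/19 ≈ 32455.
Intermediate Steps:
F = 16 (F = -4*(-4) = 16)
C = 16
S(W, Y) = 19 (S(W, Y) = 16 + 3 = 19)
B(u) = 19/u
-9788/B(O(g) - 75) = -9788/(19/(12 - 75)) = -9788/(19/(-63)) = -9788/(19*(-1/63)) = -9788/(-19/63) = -9788*(-63/19) = 616644/19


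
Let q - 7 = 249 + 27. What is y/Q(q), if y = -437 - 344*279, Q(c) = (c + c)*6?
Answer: -96413/3396 ≈ -28.390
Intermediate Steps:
q = 283 (q = 7 + (249 + 27) = 7 + 276 = 283)
Q(c) = 12*c (Q(c) = (2*c)*6 = 12*c)
y = -96413 (y = -437 - 95976 = -96413)
y/Q(q) = -96413/(12*283) = -96413/3396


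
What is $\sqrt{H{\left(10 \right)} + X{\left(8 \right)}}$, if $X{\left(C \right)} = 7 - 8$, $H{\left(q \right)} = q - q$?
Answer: $i \approx 1.0 i$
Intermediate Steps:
$H{\left(q \right)} = 0$
$X{\left(C \right)} = -1$
$\sqrt{H{\left(10 \right)} + X{\left(8 \right)}} = \sqrt{0 - 1} = \sqrt{-1} = i$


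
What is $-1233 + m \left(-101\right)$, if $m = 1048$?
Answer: $-107081$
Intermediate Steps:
$-1233 + m \left(-101\right) = -1233 + 1048 \left(-101\right) = -1233 - 105848 = -107081$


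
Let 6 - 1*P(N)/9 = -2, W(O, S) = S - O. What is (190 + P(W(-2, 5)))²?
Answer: 68644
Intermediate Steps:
P(N) = 72 (P(N) = 54 - 9*(-2) = 54 + 18 = 72)
(190 + P(W(-2, 5)))² = (190 + 72)² = 262² = 68644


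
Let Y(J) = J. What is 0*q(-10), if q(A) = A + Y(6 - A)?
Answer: 0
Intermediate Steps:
q(A) = 6 (q(A) = A + (6 - A) = 6)
0*q(-10) = 0*6 = 0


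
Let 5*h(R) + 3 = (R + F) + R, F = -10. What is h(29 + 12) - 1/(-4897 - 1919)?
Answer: 470309/34080 ≈ 13.800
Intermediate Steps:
h(R) = -13/5 + 2*R/5 (h(R) = -⅗ + ((R - 10) + R)/5 = -⅗ + ((-10 + R) + R)/5 = -⅗ + (-10 + 2*R)/5 = -⅗ + (-2 + 2*R/5) = -13/5 + 2*R/5)
h(29 + 12) - 1/(-4897 - 1919) = (-13/5 + 2*(29 + 12)/5) - 1/(-4897 - 1919) = (-13/5 + (⅖)*41) - 1/(-6816) = (-13/5 + 82/5) - 1*(-1/6816) = 69/5 + 1/6816 = 470309/34080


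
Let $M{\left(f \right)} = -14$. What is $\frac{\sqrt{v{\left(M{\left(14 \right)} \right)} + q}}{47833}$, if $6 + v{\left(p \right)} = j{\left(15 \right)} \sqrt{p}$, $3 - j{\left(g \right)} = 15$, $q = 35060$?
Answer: $\frac{\sqrt{35054 - 12 i \sqrt{14}}}{47833} \approx 0.0039142 - 2.5068 \cdot 10^{-6} i$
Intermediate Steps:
$j{\left(g \right)} = -12$ ($j{\left(g \right)} = 3 - 15 = -12$)
$v{\left(p \right)} = -6 - 12 \sqrt{p}$
$\frac{\sqrt{v{\left(M{\left(14 \right)} \right)} + q}}{47833} = \frac{\sqrt{\left(-6 - 12 \sqrt{-14}\right) + 35060}}{47833} = \sqrt{\left(-6 - 12 i \sqrt{14}\right) + 35060} \cdot \frac{1}{47833} = \sqrt{35054 - 12 i \sqrt{14}} \cdot \frac{1}{47833} = \frac{\sqrt{35054 - 12 i \sqrt{14}}}{47833}$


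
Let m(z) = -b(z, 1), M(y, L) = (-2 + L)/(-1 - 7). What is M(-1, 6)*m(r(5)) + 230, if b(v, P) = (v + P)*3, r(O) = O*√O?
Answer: 463/2 + 15*√5/2 ≈ 248.27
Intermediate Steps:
r(O) = O^(3/2)
b(v, P) = 3*P + 3*v (b(v, P) = (P + v)*3 = 3*P + 3*v)
M(y, L) = ¼ - L/8 (M(y, L) = (-2 + L)/(-8) = (-2 + L)*(-⅛) = ¼ - L/8)
m(z) = -3 - 3*z (m(z) = -(3*1 + 3*z) = -(3 + 3*z) = -3 - 3*z)
M(-1, 6)*m(r(5)) + 230 = (¼ - ⅛*6)*(-3 - 15*√5) + 230 = (¼ - ¾)*(-3 - 15*√5) + 230 = -(-3 - 15*√5)/2 + 230 = (3/2 + 15*√5/2) + 230 = 463/2 + 15*√5/2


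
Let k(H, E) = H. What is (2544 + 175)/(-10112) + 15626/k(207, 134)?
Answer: 157447279/2093184 ≈ 75.219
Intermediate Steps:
(2544 + 175)/(-10112) + 15626/k(207, 134) = (2544 + 175)/(-10112) + 15626/207 = 2719*(-1/10112) + 15626*(1/207) = -2719/10112 + 15626/207 = 157447279/2093184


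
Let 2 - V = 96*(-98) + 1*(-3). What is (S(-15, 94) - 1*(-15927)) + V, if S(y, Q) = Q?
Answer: 25434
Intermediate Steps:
V = 9413 (V = 2 - (96*(-98) + 1*(-3)) = 2 - (-9408 - 3) = 2 - 1*(-9411) = 2 + 9411 = 9413)
(S(-15, 94) - 1*(-15927)) + V = (94 - 1*(-15927)) + 9413 = (94 + 15927) + 9413 = 16021 + 9413 = 25434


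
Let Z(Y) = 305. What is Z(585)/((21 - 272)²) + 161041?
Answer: 10145744346/63001 ≈ 1.6104e+5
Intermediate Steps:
Z(585)/((21 - 272)²) + 161041 = 305/((21 - 272)²) + 161041 = 305/((-251)²) + 161041 = 305/63001 + 161041 = 10145744346/63001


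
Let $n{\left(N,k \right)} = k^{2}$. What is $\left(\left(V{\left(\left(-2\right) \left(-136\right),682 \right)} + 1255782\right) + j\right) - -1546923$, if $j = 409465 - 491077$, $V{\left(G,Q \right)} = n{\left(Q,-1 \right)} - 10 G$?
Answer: $2718374$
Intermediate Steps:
$V{\left(G,Q \right)} = 1 - 10 G$ ($V{\left(G,Q \right)} = \left(-1\right)^{2} - 10 G = 1 - 10 G$)
$j = -81612$
$\left(\left(V{\left(\left(-2\right) \left(-136\right),682 \right)} + 1255782\right) + j\right) - -1546923 = \left(\left(\left(1 - 10 \left(\left(-2\right) \left(-136\right)\right)\right) + 1255782\right) - 81612\right) - -1546923 = \left(\left(\left(1 - 2720\right) + 1255782\right) - 81612\right) + 1546923 = \left(\left(-2719 + 1255782\right) - 81612\right) + 1546923 = \left(1253063 - 81612\right) + 1546923 = 1171451 + 1546923 = 2718374$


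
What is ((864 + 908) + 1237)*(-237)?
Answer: -713133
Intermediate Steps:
((864 + 908) + 1237)*(-237) = (1772 + 1237)*(-237) = 3009*(-237) = -713133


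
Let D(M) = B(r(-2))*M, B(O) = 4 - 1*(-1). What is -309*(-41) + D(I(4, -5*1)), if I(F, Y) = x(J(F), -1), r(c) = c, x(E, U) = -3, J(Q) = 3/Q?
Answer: 12654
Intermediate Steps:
I(F, Y) = -3
B(O) = 5 (B(O) = 4 + 1 = 5)
D(M) = 5*M
-309*(-41) + D(I(4, -5*1)) = -309*(-41) + 5*(-3) = 12669 - 15 = 12654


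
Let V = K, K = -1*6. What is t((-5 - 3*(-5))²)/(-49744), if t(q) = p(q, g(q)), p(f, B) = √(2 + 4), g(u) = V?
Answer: -√6/49744 ≈ -4.9242e-5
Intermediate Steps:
K = -6
V = -6
g(u) = -6
p(f, B) = √6
t(q) = √6
t((-5 - 3*(-5))²)/(-49744) = √6/(-49744) = √6*(-1/49744) = -√6/49744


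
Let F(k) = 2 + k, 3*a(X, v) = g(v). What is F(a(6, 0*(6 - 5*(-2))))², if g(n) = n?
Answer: 4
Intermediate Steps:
a(X, v) = v/3
F(a(6, 0*(6 - 5*(-2))))² = (2 + (0*(6 - 5*(-2)))/3)² = (2 + (0*(6 + 10))/3)² = (2 + (0*16)/3)² = (2 + (⅓)*0)² = (2 + 0)² = 2² = 4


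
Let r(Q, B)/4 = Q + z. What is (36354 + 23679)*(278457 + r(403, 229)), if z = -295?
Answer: 16742543337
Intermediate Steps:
r(Q, B) = -1180 + 4*Q (r(Q, B) = 4*(Q - 295) = 4*(-295 + Q) = -1180 + 4*Q)
(36354 + 23679)*(278457 + r(403, 229)) = (36354 + 23679)*(278457 + (-1180 + 4*403)) = 60033*(278457 + (-1180 + 1612)) = 60033*(278457 + 432) = 60033*278889 = 16742543337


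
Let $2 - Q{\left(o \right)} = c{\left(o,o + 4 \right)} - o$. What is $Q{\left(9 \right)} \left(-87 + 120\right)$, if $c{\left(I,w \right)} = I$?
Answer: $66$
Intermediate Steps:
$Q{\left(o \right)} = 2$ ($Q{\left(o \right)} = 2 - \left(o - o\right) = 2 - 0 = 2 + 0 = 2$)
$Q{\left(9 \right)} \left(-87 + 120\right) = 2 \left(-87 + 120\right) = 2 \cdot 33 = 66$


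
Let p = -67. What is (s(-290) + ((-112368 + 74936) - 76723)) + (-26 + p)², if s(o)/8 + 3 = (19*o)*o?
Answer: 12677670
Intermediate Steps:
s(o) = -24 + 152*o² (s(o) = -24 + 8*((19*o)*o) = -24 + 8*(19*o²) = -24 + 152*o²)
(s(-290) + ((-112368 + 74936) - 76723)) + (-26 + p)² = ((-24 + 152*(-290)²) + ((-112368 + 74936) - 76723)) + (-26 - 67)² = ((-24 + 152*84100) + (-37432 - 76723)) + (-93)² = ((-24 + 12783200) - 114155) + 8649 = (12783176 - 114155) + 8649 = 12669021 + 8649 = 12677670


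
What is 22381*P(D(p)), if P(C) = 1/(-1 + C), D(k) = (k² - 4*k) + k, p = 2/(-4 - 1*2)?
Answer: 201429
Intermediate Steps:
p = -⅓ (p = 2/(-4 - 2) = 2/(-6) = 2*(-⅙) = -⅓ ≈ -0.33333)
D(k) = k² - 3*k
22381*P(D(p)) = 22381/(-1 - (-3 - ⅓)/3) = 22381/(-1 - ⅓*(-10/3)) = 22381/(-1 + 10/9) = 22381/(⅑) = 22381*9 = 201429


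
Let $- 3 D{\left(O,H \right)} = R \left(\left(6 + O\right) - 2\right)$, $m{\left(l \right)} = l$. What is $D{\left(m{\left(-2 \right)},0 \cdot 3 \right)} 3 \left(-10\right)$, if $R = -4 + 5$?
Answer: $20$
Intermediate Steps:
$R = 1$
$D{\left(O,H \right)} = - \frac{4}{3} - \frac{O}{3}$ ($D{\left(O,H \right)} = - \frac{1 \left(\left(6 + O\right) - 2\right)}{3} = - \frac{1 \left(4 + O\right)}{3} = - \frac{4 + O}{3} = - \frac{4}{3} - \frac{O}{3}$)
$D{\left(m{\left(-2 \right)},0 \cdot 3 \right)} 3 \left(-10\right) = \left(- \frac{4}{3} - - \frac{2}{3}\right) 3 \left(-10\right) = \left(- \frac{4}{3} + \frac{2}{3}\right) 3 \left(-10\right) = \left(- \frac{2}{3}\right) 3 \left(-10\right) = \left(-2\right) \left(-10\right) = 20$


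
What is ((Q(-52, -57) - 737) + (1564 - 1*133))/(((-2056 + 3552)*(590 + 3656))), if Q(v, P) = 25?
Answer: 719/6352016 ≈ 0.00011319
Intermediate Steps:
((Q(-52, -57) - 737) + (1564 - 1*133))/(((-2056 + 3552)*(590 + 3656))) = ((25 - 737) + (1564 - 1*133))/(((-2056 + 3552)*(590 + 3656))) = (-712 + (1564 - 133))/((1496*4246)) = (-712 + 1431)/6352016 = 719*(1/6352016) = 719/6352016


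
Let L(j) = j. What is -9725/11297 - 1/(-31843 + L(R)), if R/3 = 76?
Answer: -307444578/357154655 ≈ -0.86082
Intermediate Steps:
R = 228 (R = 3*76 = 228)
-9725/11297 - 1/(-31843 + L(R)) = -9725/11297 - 1/(-31843 + 228) = -9725*1/11297 - 1/(-31615) = -9725/11297 - 1*(-1/31615) = -9725/11297 + 1/31615 = -307444578/357154655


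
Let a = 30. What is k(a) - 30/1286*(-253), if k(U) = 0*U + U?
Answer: 23085/643 ≈ 35.902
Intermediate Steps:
k(U) = U (k(U) = 0 + U = U)
k(a) - 30/1286*(-253) = 30 - 30/1286*(-253) = 30 - 30*1/1286*(-253) = 30 - 15/643*(-253) = 30 + 3795/643 = 23085/643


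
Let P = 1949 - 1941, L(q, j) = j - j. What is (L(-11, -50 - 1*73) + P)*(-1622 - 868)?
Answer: -19920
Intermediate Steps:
L(q, j) = 0
P = 8
(L(-11, -50 - 1*73) + P)*(-1622 - 868) = (0 + 8)*(-1622 - 868) = 8*(-2490) = -19920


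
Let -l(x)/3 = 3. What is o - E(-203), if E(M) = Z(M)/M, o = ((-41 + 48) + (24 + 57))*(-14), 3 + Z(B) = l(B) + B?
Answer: -250311/203 ≈ -1233.1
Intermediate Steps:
l(x) = -9 (l(x) = -3*3 = -9)
Z(B) = -12 + B (Z(B) = -3 + (-9 + B) = -12 + B)
o = -1232 (o = (7 + 81)*(-14) = 88*(-14) = -1232)
E(M) = (-12 + M)/M
o - E(-203) = -1232 - (-12 - 203)/(-203) = -1232 - (-1)*(-215)/203 = -1232 - 1*215/203 = -1232 - 215/203 = -250311/203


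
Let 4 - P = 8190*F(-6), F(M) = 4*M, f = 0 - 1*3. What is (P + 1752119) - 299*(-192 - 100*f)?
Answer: 1916391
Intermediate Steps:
f = -3 (f = 0 - 3 = -3)
P = 196564 (P = 4 - 8190*4*(-6) = 4 - 8190*(-24) = 4 - 1*(-196560) = 4 + 196560 = 196564)
(P + 1752119) - 299*(-192 - 100*f) = (196564 + 1752119) - 299*(-192 - 100*(-3)) = 1948683 - 299*(-192 + 300) = 1948683 - 299*108 = 1948683 - 32292 = 1916391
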